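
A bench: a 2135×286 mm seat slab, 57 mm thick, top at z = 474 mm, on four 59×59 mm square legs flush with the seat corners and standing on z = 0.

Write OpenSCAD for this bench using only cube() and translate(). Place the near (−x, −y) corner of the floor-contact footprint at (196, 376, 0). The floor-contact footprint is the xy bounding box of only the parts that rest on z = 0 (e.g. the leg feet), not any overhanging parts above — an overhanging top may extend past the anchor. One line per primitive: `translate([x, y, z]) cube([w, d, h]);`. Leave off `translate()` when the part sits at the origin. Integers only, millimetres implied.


translate([196, 376, 417]) cube([2135, 286, 57]);
translate([196, 376, 0]) cube([59, 59, 417]);
translate([196, 603, 0]) cube([59, 59, 417]);
translate([2272, 376, 0]) cube([59, 59, 417]);
translate([2272, 603, 0]) cube([59, 59, 417]);


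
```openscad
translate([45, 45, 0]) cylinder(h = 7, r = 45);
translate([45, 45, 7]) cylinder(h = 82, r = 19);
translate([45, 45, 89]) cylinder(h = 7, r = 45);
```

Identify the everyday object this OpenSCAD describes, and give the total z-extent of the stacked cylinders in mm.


A spool. The overall height is 96 mm.

Three coaxial cylinders, large–small–large — a spool. Two 7 mm flanges and a 82 mm core give 7 + 82 + 7 = 96 mm.


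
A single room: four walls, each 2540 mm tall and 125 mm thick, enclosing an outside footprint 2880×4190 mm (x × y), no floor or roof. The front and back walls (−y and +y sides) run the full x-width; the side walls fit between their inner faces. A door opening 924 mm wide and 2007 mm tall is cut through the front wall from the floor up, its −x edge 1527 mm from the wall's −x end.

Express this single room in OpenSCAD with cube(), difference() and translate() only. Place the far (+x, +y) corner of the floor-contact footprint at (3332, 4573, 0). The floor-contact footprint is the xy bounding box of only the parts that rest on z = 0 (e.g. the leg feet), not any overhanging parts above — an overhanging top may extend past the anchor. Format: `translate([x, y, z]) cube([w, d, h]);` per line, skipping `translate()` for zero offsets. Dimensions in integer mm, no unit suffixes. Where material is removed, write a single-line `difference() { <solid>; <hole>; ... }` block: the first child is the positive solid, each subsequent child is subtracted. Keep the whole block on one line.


difference() { translate([452, 383, 0]) cube([2880, 125, 2540]); translate([1979, 383, 0]) cube([924, 125, 2007]); }
translate([452, 4448, 0]) cube([2880, 125, 2540]);
translate([452, 508, 0]) cube([125, 3940, 2540]);
translate([3207, 508, 0]) cube([125, 3940, 2540]);


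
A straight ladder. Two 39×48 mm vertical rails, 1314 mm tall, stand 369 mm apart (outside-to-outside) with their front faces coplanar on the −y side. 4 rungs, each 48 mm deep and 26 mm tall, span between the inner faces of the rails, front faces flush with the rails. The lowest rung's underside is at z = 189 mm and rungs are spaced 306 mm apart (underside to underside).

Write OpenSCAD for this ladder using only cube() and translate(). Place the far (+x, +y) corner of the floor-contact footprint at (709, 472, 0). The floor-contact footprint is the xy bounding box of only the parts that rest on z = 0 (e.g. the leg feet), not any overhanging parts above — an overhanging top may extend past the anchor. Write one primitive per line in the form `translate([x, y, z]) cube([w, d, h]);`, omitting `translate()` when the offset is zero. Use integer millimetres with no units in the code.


// rung span = 369 - 2*39 = 291
// rung[k] z = 189 + k*306
translate([340, 424, 0]) cube([39, 48, 1314]);
translate([670, 424, 0]) cube([39, 48, 1314]);
translate([379, 424, 189]) cube([291, 48, 26]);
translate([379, 424, 495]) cube([291, 48, 26]);
translate([379, 424, 801]) cube([291, 48, 26]);
translate([379, 424, 1107]) cube([291, 48, 26]);


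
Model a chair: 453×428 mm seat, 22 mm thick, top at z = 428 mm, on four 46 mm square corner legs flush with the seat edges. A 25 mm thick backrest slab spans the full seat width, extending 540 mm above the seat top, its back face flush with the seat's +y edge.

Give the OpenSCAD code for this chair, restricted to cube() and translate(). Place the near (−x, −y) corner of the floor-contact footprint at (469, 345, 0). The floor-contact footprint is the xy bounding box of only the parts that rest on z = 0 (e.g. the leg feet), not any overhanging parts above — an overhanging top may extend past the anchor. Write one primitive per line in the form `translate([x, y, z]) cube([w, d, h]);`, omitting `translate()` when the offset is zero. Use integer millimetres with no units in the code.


translate([469, 345, 406]) cube([453, 428, 22]);
translate([469, 345, 0]) cube([46, 46, 406]);
translate([876, 345, 0]) cube([46, 46, 406]);
translate([469, 727, 0]) cube([46, 46, 406]);
translate([876, 727, 0]) cube([46, 46, 406]);
translate([469, 748, 428]) cube([453, 25, 540]);


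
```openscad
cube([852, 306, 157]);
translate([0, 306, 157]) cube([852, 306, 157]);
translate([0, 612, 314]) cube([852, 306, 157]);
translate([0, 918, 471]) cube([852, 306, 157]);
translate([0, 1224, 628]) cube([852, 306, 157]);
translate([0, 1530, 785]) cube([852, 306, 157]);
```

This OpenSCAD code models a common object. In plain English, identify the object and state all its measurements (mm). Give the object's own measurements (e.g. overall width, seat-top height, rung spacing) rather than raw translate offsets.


A straight staircase of 6 solid steps. Each step is 852 mm wide (x), 306 mm deep (y, the going) and 157 mm tall (the rise). The first step rests on the floor; each subsequent step sits one going further in +y and one rise higher in +z, directly behind and above the previous step with no overlap.


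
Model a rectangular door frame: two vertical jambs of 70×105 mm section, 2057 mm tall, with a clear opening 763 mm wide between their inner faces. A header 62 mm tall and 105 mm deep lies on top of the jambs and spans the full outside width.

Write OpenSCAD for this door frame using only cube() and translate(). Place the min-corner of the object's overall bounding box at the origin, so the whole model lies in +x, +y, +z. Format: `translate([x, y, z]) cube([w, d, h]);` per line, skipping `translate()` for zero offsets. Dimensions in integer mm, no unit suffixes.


cube([70, 105, 2057]);
translate([833, 0, 0]) cube([70, 105, 2057]);
translate([0, 0, 2057]) cube([903, 105, 62]);


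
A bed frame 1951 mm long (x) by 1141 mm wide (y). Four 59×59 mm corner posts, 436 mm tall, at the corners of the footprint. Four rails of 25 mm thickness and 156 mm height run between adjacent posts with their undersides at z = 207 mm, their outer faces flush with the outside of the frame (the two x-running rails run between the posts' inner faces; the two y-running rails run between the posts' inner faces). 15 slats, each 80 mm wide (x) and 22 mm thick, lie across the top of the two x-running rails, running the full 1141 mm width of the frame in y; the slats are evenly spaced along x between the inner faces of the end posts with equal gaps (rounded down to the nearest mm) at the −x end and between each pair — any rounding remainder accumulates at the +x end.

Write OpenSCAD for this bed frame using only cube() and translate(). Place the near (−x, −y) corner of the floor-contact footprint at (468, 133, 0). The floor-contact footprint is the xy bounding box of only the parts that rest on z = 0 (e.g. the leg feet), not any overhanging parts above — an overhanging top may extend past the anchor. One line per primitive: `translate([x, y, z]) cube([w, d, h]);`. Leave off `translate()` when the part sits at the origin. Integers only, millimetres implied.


translate([468, 133, 0]) cube([59, 59, 436]);
translate([468, 1215, 0]) cube([59, 59, 436]);
translate([2360, 133, 0]) cube([59, 59, 436]);
translate([2360, 1215, 0]) cube([59, 59, 436]);
translate([527, 133, 207]) cube([1833, 25, 156]);
translate([527, 1249, 207]) cube([1833, 25, 156]);
translate([468, 192, 207]) cube([25, 1023, 156]);
translate([2394, 192, 207]) cube([25, 1023, 156]);
translate([566, 133, 363]) cube([80, 1141, 22]);
translate([685, 133, 363]) cube([80, 1141, 22]);
translate([804, 133, 363]) cube([80, 1141, 22]);
translate([923, 133, 363]) cube([80, 1141, 22]);
translate([1042, 133, 363]) cube([80, 1141, 22]);
translate([1161, 133, 363]) cube([80, 1141, 22]);
translate([1280, 133, 363]) cube([80, 1141, 22]);
translate([1399, 133, 363]) cube([80, 1141, 22]);
translate([1518, 133, 363]) cube([80, 1141, 22]);
translate([1637, 133, 363]) cube([80, 1141, 22]);
translate([1756, 133, 363]) cube([80, 1141, 22]);
translate([1875, 133, 363]) cube([80, 1141, 22]);
translate([1994, 133, 363]) cube([80, 1141, 22]);
translate([2113, 133, 363]) cube([80, 1141, 22]);
translate([2232, 133, 363]) cube([80, 1141, 22]);


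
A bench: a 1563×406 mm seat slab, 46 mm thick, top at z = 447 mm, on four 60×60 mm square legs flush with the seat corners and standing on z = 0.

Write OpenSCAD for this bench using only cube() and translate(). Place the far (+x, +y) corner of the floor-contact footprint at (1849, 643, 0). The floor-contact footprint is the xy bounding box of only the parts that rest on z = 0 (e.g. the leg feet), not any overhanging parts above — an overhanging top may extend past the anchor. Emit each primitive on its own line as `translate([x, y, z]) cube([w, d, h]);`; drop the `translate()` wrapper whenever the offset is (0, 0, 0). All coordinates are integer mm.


// leg_h = 447 − 46 = 401
translate([286, 237, 401]) cube([1563, 406, 46]);
translate([286, 237, 0]) cube([60, 60, 401]);
translate([286, 583, 0]) cube([60, 60, 401]);
translate([1789, 237, 0]) cube([60, 60, 401]);
translate([1789, 583, 0]) cube([60, 60, 401]);


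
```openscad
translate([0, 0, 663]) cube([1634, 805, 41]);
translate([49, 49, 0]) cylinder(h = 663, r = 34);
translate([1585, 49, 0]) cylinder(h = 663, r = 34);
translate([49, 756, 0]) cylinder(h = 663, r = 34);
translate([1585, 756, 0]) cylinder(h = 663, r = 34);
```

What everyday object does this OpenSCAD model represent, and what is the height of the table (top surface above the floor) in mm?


A table. The table height is 704 mm.

A 1634×805×41 slab sits at z = 663 on four Ø68 mm round legs — a table. The top surface is at 663 + 41 = 704 mm.


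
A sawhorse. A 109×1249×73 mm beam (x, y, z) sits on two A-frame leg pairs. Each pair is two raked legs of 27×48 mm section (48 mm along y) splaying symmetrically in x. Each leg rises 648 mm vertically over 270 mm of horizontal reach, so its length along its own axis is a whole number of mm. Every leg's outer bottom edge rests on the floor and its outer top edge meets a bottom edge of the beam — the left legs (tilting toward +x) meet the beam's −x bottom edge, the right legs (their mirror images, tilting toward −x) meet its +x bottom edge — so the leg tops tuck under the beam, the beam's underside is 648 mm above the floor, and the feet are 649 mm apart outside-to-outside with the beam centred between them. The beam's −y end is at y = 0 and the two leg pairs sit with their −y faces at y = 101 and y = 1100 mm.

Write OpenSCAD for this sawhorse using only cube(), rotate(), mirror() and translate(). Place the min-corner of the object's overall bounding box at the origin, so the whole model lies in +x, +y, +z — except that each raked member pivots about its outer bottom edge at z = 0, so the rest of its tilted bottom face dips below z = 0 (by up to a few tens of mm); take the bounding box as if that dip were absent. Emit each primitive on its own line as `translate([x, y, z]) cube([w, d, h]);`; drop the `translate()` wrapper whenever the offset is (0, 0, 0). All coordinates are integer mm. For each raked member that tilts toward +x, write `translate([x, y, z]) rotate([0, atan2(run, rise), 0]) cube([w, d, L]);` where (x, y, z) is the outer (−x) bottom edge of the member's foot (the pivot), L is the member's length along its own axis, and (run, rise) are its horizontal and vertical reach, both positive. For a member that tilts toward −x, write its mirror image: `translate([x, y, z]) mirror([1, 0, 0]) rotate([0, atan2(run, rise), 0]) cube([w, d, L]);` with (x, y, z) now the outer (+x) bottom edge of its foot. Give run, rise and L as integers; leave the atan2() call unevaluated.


translate([270, 0, 648]) cube([109, 1249, 73]);
translate([0, 101, 0]) rotate([0, atan2(270, 648), 0]) cube([27, 48, 702]);
translate([649, 101, 0]) mirror([1, 0, 0]) rotate([0, atan2(270, 648), 0]) cube([27, 48, 702]);
translate([0, 1100, 0]) rotate([0, atan2(270, 648), 0]) cube([27, 48, 702]);
translate([649, 1100, 0]) mirror([1, 0, 0]) rotate([0, atan2(270, 648), 0]) cube([27, 48, 702]);


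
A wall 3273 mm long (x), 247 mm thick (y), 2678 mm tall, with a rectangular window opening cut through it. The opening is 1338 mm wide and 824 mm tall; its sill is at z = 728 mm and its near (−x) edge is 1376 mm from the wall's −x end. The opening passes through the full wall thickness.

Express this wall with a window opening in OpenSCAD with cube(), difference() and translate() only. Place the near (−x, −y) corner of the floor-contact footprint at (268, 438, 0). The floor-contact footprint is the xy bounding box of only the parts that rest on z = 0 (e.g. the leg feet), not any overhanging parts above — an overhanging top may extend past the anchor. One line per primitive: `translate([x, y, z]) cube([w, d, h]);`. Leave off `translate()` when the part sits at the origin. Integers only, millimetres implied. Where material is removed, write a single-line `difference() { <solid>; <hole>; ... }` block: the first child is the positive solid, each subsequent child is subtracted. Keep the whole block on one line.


difference() { translate([268, 438, 0]) cube([3273, 247, 2678]); translate([1644, 438, 728]) cube([1338, 247, 824]); }


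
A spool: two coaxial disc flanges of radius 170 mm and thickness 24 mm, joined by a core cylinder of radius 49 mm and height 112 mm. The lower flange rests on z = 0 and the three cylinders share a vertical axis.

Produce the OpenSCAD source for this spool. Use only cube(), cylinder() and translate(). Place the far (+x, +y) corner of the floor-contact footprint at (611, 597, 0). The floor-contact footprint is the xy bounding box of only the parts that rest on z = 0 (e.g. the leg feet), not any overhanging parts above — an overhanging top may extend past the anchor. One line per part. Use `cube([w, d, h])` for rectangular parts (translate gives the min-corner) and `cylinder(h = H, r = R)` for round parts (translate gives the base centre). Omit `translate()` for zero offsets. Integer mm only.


translate([441, 427, 0]) cylinder(h = 24, r = 170);
translate([441, 427, 24]) cylinder(h = 112, r = 49);
translate([441, 427, 136]) cylinder(h = 24, r = 170);


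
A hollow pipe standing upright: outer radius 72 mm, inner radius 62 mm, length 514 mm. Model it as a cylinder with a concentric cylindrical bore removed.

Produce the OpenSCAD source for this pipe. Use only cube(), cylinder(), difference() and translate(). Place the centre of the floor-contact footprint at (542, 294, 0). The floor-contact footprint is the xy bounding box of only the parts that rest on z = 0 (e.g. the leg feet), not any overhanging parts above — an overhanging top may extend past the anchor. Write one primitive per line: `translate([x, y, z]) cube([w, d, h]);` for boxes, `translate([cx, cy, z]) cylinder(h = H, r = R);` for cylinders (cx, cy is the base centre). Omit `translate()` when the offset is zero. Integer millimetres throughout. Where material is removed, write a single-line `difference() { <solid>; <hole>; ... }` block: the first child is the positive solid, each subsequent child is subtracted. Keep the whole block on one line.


difference() { translate([542, 294, 0]) cylinder(h = 514, r = 72); translate([542, 294, 0]) cylinder(h = 514, r = 62); }


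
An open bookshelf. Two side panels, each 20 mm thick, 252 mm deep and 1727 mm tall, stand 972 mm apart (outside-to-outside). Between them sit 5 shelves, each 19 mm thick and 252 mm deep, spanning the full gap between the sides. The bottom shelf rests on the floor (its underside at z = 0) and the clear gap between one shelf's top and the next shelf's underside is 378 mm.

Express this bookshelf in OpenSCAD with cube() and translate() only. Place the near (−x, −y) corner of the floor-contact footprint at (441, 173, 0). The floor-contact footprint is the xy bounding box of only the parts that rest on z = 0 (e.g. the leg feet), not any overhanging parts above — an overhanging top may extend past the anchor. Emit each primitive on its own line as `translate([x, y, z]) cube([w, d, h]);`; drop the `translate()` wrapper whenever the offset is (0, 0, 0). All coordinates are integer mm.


translate([441, 173, 0]) cube([20, 252, 1727]);
translate([1393, 173, 0]) cube([20, 252, 1727]);
translate([461, 173, 0]) cube([932, 252, 19]);
translate([461, 173, 397]) cube([932, 252, 19]);
translate([461, 173, 794]) cube([932, 252, 19]);
translate([461, 173, 1191]) cube([932, 252, 19]);
translate([461, 173, 1588]) cube([932, 252, 19]);


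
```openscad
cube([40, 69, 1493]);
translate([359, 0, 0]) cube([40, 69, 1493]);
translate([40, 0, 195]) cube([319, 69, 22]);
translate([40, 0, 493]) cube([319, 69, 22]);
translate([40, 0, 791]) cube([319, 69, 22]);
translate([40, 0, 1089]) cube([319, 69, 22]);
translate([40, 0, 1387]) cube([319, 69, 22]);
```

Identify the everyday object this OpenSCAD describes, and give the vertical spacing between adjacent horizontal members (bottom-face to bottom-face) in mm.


A ladder. The rung spacing is 298 mm.

Two tall 40×69 posts with 5 short bars between them — a ladder. Adjacent rungs sit at z = 195 and z = 493, so the spacing is 493 − 195 = 298 mm.


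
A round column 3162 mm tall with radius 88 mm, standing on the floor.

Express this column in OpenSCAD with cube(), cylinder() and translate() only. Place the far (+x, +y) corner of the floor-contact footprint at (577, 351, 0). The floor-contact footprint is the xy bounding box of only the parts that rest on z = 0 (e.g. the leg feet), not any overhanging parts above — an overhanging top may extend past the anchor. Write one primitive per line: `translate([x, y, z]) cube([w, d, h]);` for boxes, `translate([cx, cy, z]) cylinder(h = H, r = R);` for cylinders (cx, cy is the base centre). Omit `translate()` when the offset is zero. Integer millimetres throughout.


translate([489, 263, 0]) cylinder(h = 3162, r = 88);


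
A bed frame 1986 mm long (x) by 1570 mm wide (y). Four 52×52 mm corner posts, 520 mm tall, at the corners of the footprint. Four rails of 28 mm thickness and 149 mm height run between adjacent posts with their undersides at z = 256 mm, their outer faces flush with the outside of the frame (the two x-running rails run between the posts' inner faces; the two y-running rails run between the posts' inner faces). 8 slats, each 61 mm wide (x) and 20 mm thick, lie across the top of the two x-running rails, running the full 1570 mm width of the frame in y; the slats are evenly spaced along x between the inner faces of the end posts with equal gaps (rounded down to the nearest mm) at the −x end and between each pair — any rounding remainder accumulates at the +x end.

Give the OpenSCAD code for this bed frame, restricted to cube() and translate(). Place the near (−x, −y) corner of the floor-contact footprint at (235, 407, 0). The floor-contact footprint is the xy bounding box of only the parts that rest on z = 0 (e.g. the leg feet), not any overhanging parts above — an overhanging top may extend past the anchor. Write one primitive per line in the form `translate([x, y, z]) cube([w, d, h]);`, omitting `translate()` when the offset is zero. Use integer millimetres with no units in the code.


translate([235, 407, 0]) cube([52, 52, 520]);
translate([235, 1925, 0]) cube([52, 52, 520]);
translate([2169, 407, 0]) cube([52, 52, 520]);
translate([2169, 1925, 0]) cube([52, 52, 520]);
translate([287, 407, 256]) cube([1882, 28, 149]);
translate([287, 1949, 256]) cube([1882, 28, 149]);
translate([235, 459, 256]) cube([28, 1466, 149]);
translate([2193, 459, 256]) cube([28, 1466, 149]);
translate([441, 407, 405]) cube([61, 1570, 20]);
translate([656, 407, 405]) cube([61, 1570, 20]);
translate([871, 407, 405]) cube([61, 1570, 20]);
translate([1086, 407, 405]) cube([61, 1570, 20]);
translate([1301, 407, 405]) cube([61, 1570, 20]);
translate([1516, 407, 405]) cube([61, 1570, 20]);
translate([1731, 407, 405]) cube([61, 1570, 20]);
translate([1946, 407, 405]) cube([61, 1570, 20]);


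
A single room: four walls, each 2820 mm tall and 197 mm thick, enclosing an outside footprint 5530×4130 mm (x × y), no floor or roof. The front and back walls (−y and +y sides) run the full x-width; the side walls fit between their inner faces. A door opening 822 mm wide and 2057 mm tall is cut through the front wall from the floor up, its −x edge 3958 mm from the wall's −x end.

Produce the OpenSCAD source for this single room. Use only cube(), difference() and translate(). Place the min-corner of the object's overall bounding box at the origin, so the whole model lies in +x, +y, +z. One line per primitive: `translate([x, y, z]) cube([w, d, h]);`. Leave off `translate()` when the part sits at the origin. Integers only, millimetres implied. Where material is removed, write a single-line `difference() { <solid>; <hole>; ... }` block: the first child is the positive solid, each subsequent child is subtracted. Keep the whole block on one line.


difference() { cube([5530, 197, 2820]); translate([3958, 0, 0]) cube([822, 197, 2057]); }
translate([0, 3933, 0]) cube([5530, 197, 2820]);
translate([0, 197, 0]) cube([197, 3736, 2820]);
translate([5333, 197, 0]) cube([197, 3736, 2820]);


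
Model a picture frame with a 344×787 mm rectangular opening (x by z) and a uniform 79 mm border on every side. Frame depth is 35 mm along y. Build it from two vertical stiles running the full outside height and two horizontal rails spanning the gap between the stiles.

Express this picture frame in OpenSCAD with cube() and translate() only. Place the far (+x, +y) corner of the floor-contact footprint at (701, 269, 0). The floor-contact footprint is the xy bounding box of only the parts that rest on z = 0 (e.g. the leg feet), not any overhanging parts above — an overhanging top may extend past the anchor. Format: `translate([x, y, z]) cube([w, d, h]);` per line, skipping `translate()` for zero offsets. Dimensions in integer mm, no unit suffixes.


translate([199, 234, 0]) cube([79, 35, 945]);
translate([622, 234, 0]) cube([79, 35, 945]);
translate([278, 234, 0]) cube([344, 35, 79]);
translate([278, 234, 866]) cube([344, 35, 79]);


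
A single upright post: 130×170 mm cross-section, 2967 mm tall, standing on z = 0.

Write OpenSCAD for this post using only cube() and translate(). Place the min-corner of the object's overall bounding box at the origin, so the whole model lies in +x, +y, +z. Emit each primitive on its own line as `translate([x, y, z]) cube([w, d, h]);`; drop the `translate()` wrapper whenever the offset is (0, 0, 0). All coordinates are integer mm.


cube([130, 170, 2967]);


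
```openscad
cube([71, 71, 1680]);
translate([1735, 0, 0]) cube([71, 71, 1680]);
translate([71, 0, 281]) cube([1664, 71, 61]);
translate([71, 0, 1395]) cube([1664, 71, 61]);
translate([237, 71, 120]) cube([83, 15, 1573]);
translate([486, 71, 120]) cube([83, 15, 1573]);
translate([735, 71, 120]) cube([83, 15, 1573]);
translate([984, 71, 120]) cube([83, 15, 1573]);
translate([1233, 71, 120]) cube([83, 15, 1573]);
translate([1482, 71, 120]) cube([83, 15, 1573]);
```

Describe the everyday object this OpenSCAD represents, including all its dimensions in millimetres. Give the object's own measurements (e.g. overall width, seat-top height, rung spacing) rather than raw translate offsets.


A fence section. Two 71×71 mm posts, 1680 mm tall, stand on the floor with a clear span of 1664 mm between their inner faces. Two horizontal rails of 71×61 mm section span the gap between the posts with their undersides at z = 281 mm and z = 1395 mm, flush with the posts' −y face. 6 pickets, each 83 mm wide, 15 mm thick and 1573 mm tall, are fixed to the +y face of the rails with their bottoms at z = 120 mm, spaced across the span with a 166 mm gap after the −x post and between neighbouring pickets, with 170 mm left before the +x post.


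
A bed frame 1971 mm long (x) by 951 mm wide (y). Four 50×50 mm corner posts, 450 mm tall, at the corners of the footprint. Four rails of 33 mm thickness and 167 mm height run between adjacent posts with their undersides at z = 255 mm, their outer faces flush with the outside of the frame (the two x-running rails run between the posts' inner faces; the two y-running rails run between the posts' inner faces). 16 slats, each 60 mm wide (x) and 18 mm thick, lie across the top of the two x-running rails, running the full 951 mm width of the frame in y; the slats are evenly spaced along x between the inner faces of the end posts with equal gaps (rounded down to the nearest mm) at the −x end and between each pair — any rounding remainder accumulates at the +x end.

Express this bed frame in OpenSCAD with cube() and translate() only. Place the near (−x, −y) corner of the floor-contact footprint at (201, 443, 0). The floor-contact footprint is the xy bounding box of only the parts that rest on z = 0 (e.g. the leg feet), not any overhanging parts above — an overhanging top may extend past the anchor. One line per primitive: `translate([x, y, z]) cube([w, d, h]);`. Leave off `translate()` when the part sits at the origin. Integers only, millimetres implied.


// slat z = rail_z + rail_h = 255 + 167 = 422
// slat gap = ⌊(1871 − 16·60) / 17⌋ = 53
translate([201, 443, 0]) cube([50, 50, 450]);
translate([201, 1344, 0]) cube([50, 50, 450]);
translate([2122, 443, 0]) cube([50, 50, 450]);
translate([2122, 1344, 0]) cube([50, 50, 450]);
translate([251, 443, 255]) cube([1871, 33, 167]);
translate([251, 1361, 255]) cube([1871, 33, 167]);
translate([201, 493, 255]) cube([33, 851, 167]);
translate([2139, 493, 255]) cube([33, 851, 167]);
translate([304, 443, 422]) cube([60, 951, 18]);
translate([417, 443, 422]) cube([60, 951, 18]);
translate([530, 443, 422]) cube([60, 951, 18]);
translate([643, 443, 422]) cube([60, 951, 18]);
translate([756, 443, 422]) cube([60, 951, 18]);
translate([869, 443, 422]) cube([60, 951, 18]);
translate([982, 443, 422]) cube([60, 951, 18]);
translate([1095, 443, 422]) cube([60, 951, 18]);
translate([1208, 443, 422]) cube([60, 951, 18]);
translate([1321, 443, 422]) cube([60, 951, 18]);
translate([1434, 443, 422]) cube([60, 951, 18]);
translate([1547, 443, 422]) cube([60, 951, 18]);
translate([1660, 443, 422]) cube([60, 951, 18]);
translate([1773, 443, 422]) cube([60, 951, 18]);
translate([1886, 443, 422]) cube([60, 951, 18]);
translate([1999, 443, 422]) cube([60, 951, 18]);


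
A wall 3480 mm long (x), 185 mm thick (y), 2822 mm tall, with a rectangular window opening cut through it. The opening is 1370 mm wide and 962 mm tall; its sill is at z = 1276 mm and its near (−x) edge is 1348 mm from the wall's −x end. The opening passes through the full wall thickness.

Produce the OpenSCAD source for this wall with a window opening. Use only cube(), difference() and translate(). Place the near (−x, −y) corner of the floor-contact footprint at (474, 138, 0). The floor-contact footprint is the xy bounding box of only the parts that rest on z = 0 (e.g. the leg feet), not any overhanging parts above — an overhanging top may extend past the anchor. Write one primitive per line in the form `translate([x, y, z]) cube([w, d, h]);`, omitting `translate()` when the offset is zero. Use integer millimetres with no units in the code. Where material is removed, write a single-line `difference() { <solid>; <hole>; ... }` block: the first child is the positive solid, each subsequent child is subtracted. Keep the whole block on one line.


difference() { translate([474, 138, 0]) cube([3480, 185, 2822]); translate([1822, 138, 1276]) cube([1370, 185, 962]); }


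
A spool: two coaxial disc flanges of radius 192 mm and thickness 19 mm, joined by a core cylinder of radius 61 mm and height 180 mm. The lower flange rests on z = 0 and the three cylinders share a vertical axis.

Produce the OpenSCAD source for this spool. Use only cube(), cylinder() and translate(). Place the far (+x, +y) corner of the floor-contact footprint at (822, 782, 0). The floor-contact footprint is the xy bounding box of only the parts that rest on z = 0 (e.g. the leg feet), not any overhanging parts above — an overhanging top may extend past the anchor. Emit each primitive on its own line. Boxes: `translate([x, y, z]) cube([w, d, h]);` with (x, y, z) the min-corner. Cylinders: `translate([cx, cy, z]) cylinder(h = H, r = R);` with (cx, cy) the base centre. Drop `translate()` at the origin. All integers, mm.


translate([630, 590, 0]) cylinder(h = 19, r = 192);
translate([630, 590, 19]) cylinder(h = 180, r = 61);
translate([630, 590, 199]) cylinder(h = 19, r = 192);


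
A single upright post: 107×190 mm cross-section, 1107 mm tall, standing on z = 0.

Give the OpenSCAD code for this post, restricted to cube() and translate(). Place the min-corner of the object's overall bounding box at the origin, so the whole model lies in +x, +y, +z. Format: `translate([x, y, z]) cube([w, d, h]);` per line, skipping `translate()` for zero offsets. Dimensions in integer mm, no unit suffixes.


cube([107, 190, 1107]);


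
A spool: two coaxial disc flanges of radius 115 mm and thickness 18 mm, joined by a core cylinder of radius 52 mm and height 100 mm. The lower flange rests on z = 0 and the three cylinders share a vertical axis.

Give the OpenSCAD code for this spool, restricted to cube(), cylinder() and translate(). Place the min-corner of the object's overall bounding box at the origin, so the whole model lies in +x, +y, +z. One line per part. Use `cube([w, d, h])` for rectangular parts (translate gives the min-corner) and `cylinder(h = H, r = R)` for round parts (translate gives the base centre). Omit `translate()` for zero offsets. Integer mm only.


translate([115, 115, 0]) cylinder(h = 18, r = 115);
translate([115, 115, 18]) cylinder(h = 100, r = 52);
translate([115, 115, 118]) cylinder(h = 18, r = 115);


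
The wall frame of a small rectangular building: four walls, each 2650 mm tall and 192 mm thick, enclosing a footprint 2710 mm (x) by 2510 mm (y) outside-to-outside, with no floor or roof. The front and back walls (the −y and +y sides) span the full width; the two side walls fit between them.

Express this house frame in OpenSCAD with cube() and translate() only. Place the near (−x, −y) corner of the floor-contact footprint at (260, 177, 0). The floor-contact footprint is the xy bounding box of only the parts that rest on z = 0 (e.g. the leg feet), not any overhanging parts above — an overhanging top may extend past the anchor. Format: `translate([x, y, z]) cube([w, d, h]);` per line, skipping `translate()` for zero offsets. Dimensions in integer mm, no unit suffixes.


translate([260, 177, 0]) cube([2710, 192, 2650]);
translate([260, 2495, 0]) cube([2710, 192, 2650]);
translate([260, 369, 0]) cube([192, 2126, 2650]);
translate([2778, 369, 0]) cube([192, 2126, 2650]);


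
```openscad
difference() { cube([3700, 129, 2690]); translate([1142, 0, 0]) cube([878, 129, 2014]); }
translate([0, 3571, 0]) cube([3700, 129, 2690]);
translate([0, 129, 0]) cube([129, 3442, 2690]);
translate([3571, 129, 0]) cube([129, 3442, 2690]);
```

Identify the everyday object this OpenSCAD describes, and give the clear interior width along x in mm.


A single room. The interior width is 3442 mm.

Four walls enclosing a rectangle with a door in the front wall — a room. Outside width 3700 minus two 129 mm walls gives 3442 mm.


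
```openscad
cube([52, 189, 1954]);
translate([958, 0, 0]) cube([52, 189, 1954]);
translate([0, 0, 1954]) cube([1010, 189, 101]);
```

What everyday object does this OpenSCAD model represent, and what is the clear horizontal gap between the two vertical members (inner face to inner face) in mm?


A door frame. The clear opening width is 906 mm.

Two 1954 mm tall posts with a header on top — a door frame. The left jamb is 52 mm wide at x = 0; the right jamb starts at x = 958. The clear opening is 958 − 52 = 906 mm.


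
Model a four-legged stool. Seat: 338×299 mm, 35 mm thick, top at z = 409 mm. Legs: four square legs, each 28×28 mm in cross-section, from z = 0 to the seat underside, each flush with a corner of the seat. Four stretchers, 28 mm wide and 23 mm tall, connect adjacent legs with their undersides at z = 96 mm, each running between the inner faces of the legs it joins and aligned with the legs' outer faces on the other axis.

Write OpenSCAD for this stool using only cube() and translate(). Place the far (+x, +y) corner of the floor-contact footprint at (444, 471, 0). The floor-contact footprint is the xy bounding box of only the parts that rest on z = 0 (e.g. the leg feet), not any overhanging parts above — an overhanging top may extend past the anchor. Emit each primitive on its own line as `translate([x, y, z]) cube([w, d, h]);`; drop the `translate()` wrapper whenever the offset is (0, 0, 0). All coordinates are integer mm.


// leg_h = 409 - 35 = 374
// stretcher span = 338 - 2*28 = 282
translate([106, 172, 374]) cube([338, 299, 35]);
translate([106, 172, 0]) cube([28, 28, 374]);
translate([416, 172, 0]) cube([28, 28, 374]);
translate([106, 443, 0]) cube([28, 28, 374]);
translate([416, 443, 0]) cube([28, 28, 374]);
translate([134, 172, 96]) cube([282, 28, 23]);
translate([134, 443, 96]) cube([282, 28, 23]);
translate([106, 200, 96]) cube([28, 243, 23]);
translate([416, 200, 96]) cube([28, 243, 23]);


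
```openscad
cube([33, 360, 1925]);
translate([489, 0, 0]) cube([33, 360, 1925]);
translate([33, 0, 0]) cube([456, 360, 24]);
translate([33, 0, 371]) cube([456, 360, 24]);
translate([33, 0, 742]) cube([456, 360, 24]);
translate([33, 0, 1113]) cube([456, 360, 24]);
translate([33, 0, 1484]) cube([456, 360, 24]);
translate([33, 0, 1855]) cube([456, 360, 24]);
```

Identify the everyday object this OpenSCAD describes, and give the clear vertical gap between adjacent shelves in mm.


A bookshelf. The clear shelf gap is 347 mm.

Two tall side panels with 6 horizontal boards between them — a bookshelf. The first two shelf undersides are at z = 0 and z = 371; with shelf thickness 24, the clear gap is 371 − 0 − 24 = 347 mm.


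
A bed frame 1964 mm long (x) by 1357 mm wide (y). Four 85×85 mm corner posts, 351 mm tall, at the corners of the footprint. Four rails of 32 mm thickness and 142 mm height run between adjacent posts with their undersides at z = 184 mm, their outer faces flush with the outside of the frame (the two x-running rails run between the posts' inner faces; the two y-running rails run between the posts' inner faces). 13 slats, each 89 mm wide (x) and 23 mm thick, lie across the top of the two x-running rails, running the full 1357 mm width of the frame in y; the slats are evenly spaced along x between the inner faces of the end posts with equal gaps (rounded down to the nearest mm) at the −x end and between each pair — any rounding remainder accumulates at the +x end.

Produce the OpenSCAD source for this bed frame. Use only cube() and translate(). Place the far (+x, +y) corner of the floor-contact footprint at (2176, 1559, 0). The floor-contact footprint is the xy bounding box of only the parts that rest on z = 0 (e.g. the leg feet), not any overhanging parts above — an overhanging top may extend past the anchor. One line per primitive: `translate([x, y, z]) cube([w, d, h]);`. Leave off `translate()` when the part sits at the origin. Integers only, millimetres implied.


translate([212, 202, 0]) cube([85, 85, 351]);
translate([212, 1474, 0]) cube([85, 85, 351]);
translate([2091, 202, 0]) cube([85, 85, 351]);
translate([2091, 1474, 0]) cube([85, 85, 351]);
translate([297, 202, 184]) cube([1794, 32, 142]);
translate([297, 1527, 184]) cube([1794, 32, 142]);
translate([212, 287, 184]) cube([32, 1187, 142]);
translate([2144, 287, 184]) cube([32, 1187, 142]);
translate([342, 202, 326]) cube([89, 1357, 23]);
translate([476, 202, 326]) cube([89, 1357, 23]);
translate([610, 202, 326]) cube([89, 1357, 23]);
translate([744, 202, 326]) cube([89, 1357, 23]);
translate([878, 202, 326]) cube([89, 1357, 23]);
translate([1012, 202, 326]) cube([89, 1357, 23]);
translate([1146, 202, 326]) cube([89, 1357, 23]);
translate([1280, 202, 326]) cube([89, 1357, 23]);
translate([1414, 202, 326]) cube([89, 1357, 23]);
translate([1548, 202, 326]) cube([89, 1357, 23]);
translate([1682, 202, 326]) cube([89, 1357, 23]);
translate([1816, 202, 326]) cube([89, 1357, 23]);
translate([1950, 202, 326]) cube([89, 1357, 23]);


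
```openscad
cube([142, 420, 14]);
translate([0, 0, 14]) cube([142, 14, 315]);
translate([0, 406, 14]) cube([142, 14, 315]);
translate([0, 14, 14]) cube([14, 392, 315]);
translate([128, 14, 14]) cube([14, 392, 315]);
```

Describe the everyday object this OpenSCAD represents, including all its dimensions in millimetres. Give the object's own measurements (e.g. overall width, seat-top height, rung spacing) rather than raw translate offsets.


An open-topped rectangular box: outside dimensions 142×420×329 mm, with a uniform wall and base thickness of 14 mm. The base is a full 142×420 slab on the floor; four walls sit on top of the base. The front and back walls (the −y and +y sides) span the full width; the two side walls fit between them.


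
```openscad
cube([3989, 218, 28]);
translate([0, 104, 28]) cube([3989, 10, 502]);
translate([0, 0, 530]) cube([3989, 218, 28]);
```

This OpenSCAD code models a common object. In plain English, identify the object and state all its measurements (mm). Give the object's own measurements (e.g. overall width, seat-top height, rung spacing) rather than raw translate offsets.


An I-beam lying along x, 3989 mm long. Overall section height 558 mm. Two flanges 218 mm wide (y) and 28 mm thick, one on the floor and one at the top; a web 10 mm thick runs between them, centred on the flange width.


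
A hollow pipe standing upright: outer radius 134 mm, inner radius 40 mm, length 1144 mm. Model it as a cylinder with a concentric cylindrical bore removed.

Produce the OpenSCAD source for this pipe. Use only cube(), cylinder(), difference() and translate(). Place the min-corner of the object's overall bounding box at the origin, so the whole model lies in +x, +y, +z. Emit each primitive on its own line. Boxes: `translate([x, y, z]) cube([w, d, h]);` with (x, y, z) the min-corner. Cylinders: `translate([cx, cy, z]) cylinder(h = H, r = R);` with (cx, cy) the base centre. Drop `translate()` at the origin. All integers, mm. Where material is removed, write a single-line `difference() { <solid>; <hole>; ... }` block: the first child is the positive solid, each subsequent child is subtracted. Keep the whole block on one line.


difference() { translate([134, 134, 0]) cylinder(h = 1144, r = 134); translate([134, 134, 0]) cylinder(h = 1144, r = 40); }


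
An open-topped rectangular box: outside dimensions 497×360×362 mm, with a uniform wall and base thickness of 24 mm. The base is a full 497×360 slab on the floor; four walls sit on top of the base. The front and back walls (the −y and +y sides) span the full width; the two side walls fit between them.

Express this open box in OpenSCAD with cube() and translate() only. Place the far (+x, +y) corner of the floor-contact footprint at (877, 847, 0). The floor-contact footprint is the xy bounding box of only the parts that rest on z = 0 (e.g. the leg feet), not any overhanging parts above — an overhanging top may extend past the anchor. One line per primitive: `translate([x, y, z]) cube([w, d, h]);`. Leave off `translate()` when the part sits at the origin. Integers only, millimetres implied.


translate([380, 487, 0]) cube([497, 360, 24]);
translate([380, 487, 24]) cube([497, 24, 338]);
translate([380, 823, 24]) cube([497, 24, 338]);
translate([380, 511, 24]) cube([24, 312, 338]);
translate([853, 511, 24]) cube([24, 312, 338]);
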